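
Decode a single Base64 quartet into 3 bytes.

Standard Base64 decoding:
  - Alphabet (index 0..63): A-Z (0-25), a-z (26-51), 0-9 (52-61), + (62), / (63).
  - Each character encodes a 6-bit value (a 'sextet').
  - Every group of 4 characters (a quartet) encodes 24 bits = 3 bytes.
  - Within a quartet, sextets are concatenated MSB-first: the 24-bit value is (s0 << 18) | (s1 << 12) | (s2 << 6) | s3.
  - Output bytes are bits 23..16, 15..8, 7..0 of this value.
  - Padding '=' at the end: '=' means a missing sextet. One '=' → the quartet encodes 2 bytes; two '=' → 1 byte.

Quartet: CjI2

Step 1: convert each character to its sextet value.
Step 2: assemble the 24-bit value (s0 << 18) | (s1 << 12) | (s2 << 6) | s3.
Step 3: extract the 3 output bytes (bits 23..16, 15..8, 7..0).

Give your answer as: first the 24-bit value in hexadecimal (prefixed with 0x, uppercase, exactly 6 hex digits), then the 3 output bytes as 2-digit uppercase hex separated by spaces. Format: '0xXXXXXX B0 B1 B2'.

Sextets: C=2, j=35, I=8, 2=54
24-bit: (2<<18) | (35<<12) | (8<<6) | 54
      = 0x080000 | 0x023000 | 0x000200 | 0x000036
      = 0x0A3236
Bytes: (v>>16)&0xFF=0A, (v>>8)&0xFF=32, v&0xFF=36

Answer: 0x0A3236 0A 32 36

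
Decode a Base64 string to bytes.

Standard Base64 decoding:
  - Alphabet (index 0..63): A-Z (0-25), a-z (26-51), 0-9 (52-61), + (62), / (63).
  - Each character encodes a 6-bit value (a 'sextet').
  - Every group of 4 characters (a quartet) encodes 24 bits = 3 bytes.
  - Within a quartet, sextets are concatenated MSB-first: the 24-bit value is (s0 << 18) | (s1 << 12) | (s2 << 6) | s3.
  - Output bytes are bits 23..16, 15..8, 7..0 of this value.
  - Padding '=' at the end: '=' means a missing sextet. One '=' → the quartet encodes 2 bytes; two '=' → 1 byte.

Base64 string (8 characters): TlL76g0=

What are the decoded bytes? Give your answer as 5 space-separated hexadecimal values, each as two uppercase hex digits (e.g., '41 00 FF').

Answer: 4E 52 FB EA 0D

Derivation:
After char 0 ('T'=19): chars_in_quartet=1 acc=0x13 bytes_emitted=0
After char 1 ('l'=37): chars_in_quartet=2 acc=0x4E5 bytes_emitted=0
After char 2 ('L'=11): chars_in_quartet=3 acc=0x1394B bytes_emitted=0
After char 3 ('7'=59): chars_in_quartet=4 acc=0x4E52FB -> emit 4E 52 FB, reset; bytes_emitted=3
After char 4 ('6'=58): chars_in_quartet=1 acc=0x3A bytes_emitted=3
After char 5 ('g'=32): chars_in_quartet=2 acc=0xEA0 bytes_emitted=3
After char 6 ('0'=52): chars_in_quartet=3 acc=0x3A834 bytes_emitted=3
Padding '=': partial quartet acc=0x3A834 -> emit EA 0D; bytes_emitted=5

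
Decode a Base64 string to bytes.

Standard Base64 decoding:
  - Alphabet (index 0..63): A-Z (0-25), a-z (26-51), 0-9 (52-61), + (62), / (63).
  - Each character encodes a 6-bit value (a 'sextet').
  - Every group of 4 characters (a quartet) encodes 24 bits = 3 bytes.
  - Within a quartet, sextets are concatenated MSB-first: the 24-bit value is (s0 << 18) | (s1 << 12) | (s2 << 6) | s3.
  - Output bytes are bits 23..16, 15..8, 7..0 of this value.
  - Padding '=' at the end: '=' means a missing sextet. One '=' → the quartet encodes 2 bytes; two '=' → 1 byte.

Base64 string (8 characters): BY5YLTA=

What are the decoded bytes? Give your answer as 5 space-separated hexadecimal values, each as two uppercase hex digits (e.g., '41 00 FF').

Answer: 05 8E 58 2D 30

Derivation:
After char 0 ('B'=1): chars_in_quartet=1 acc=0x1 bytes_emitted=0
After char 1 ('Y'=24): chars_in_quartet=2 acc=0x58 bytes_emitted=0
After char 2 ('5'=57): chars_in_quartet=3 acc=0x1639 bytes_emitted=0
After char 3 ('Y'=24): chars_in_quartet=4 acc=0x58E58 -> emit 05 8E 58, reset; bytes_emitted=3
After char 4 ('L'=11): chars_in_quartet=1 acc=0xB bytes_emitted=3
After char 5 ('T'=19): chars_in_quartet=2 acc=0x2D3 bytes_emitted=3
After char 6 ('A'=0): chars_in_quartet=3 acc=0xB4C0 bytes_emitted=3
Padding '=': partial quartet acc=0xB4C0 -> emit 2D 30; bytes_emitted=5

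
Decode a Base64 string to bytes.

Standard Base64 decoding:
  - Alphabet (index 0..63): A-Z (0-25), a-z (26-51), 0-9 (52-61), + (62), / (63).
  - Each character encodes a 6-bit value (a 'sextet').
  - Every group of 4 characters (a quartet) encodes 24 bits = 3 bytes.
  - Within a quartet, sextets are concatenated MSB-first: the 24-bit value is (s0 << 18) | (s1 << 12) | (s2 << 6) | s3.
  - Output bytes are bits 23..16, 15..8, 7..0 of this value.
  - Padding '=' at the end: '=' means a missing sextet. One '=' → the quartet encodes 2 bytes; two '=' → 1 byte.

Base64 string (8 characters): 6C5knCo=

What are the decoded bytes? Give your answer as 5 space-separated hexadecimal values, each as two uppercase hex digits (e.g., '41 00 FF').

Answer: E8 2E 64 9C 2A

Derivation:
After char 0 ('6'=58): chars_in_quartet=1 acc=0x3A bytes_emitted=0
After char 1 ('C'=2): chars_in_quartet=2 acc=0xE82 bytes_emitted=0
After char 2 ('5'=57): chars_in_quartet=3 acc=0x3A0B9 bytes_emitted=0
After char 3 ('k'=36): chars_in_quartet=4 acc=0xE82E64 -> emit E8 2E 64, reset; bytes_emitted=3
After char 4 ('n'=39): chars_in_quartet=1 acc=0x27 bytes_emitted=3
After char 5 ('C'=2): chars_in_quartet=2 acc=0x9C2 bytes_emitted=3
After char 6 ('o'=40): chars_in_quartet=3 acc=0x270A8 bytes_emitted=3
Padding '=': partial quartet acc=0x270A8 -> emit 9C 2A; bytes_emitted=5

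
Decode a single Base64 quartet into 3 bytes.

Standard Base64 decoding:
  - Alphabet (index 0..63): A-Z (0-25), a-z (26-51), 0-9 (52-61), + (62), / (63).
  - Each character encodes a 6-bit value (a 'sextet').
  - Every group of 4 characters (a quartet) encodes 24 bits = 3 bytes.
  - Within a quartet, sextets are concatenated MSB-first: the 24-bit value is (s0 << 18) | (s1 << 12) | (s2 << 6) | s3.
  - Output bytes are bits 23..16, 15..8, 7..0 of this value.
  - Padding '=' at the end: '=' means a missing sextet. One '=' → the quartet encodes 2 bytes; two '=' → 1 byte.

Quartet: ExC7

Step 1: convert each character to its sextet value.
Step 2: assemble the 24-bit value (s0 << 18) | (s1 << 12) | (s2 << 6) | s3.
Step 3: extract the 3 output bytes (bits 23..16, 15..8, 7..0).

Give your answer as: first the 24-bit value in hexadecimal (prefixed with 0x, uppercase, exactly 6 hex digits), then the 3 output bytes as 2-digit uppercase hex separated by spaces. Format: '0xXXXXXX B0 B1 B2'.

Answer: 0x1310BB 13 10 BB

Derivation:
Sextets: E=4, x=49, C=2, 7=59
24-bit: (4<<18) | (49<<12) | (2<<6) | 59
      = 0x100000 | 0x031000 | 0x000080 | 0x00003B
      = 0x1310BB
Bytes: (v>>16)&0xFF=13, (v>>8)&0xFF=10, v&0xFF=BB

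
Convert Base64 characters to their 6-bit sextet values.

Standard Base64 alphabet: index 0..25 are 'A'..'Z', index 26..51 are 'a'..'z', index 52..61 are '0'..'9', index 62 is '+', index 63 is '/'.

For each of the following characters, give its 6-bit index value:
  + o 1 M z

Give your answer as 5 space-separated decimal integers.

Answer: 62 40 53 12 51

Derivation:
'+': index 62
'o': a..z range, 26 + ord('o') − ord('a') = 40
'1': 0..9 range, 52 + ord('1') − ord('0') = 53
'M': A..Z range, ord('M') − ord('A') = 12
'z': a..z range, 26 + ord('z') − ord('a') = 51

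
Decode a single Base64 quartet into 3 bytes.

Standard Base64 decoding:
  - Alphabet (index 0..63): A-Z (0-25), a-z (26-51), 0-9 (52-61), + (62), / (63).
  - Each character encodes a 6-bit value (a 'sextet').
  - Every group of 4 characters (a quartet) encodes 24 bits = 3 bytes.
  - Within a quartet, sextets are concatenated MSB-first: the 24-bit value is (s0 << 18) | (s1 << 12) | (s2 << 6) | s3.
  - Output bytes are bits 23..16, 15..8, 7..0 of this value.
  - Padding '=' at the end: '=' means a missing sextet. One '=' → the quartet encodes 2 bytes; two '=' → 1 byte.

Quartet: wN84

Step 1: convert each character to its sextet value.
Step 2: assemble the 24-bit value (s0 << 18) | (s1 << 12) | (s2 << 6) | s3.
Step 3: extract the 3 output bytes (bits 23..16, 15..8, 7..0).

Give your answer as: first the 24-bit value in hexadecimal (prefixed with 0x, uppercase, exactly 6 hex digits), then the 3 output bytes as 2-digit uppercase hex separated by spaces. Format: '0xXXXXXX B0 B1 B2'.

Sextets: w=48, N=13, 8=60, 4=56
24-bit: (48<<18) | (13<<12) | (60<<6) | 56
      = 0xC00000 | 0x00D000 | 0x000F00 | 0x000038
      = 0xC0DF38
Bytes: (v>>16)&0xFF=C0, (v>>8)&0xFF=DF, v&0xFF=38

Answer: 0xC0DF38 C0 DF 38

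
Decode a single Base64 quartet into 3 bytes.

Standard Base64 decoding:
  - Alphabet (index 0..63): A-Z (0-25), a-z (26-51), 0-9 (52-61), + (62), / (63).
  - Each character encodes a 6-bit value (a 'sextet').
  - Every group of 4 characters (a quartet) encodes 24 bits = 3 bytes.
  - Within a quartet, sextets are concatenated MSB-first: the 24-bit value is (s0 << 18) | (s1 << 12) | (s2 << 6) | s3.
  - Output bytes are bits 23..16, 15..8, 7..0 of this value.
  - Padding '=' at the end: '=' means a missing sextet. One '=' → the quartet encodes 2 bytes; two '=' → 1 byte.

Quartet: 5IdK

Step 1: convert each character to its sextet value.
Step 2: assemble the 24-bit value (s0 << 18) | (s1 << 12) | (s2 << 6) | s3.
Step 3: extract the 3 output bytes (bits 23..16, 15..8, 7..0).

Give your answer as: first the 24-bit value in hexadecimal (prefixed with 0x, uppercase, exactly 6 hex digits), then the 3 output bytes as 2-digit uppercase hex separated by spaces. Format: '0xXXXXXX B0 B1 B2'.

Sextets: 5=57, I=8, d=29, K=10
24-bit: (57<<18) | (8<<12) | (29<<6) | 10
      = 0xE40000 | 0x008000 | 0x000740 | 0x00000A
      = 0xE4874A
Bytes: (v>>16)&0xFF=E4, (v>>8)&0xFF=87, v&0xFF=4A

Answer: 0xE4874A E4 87 4A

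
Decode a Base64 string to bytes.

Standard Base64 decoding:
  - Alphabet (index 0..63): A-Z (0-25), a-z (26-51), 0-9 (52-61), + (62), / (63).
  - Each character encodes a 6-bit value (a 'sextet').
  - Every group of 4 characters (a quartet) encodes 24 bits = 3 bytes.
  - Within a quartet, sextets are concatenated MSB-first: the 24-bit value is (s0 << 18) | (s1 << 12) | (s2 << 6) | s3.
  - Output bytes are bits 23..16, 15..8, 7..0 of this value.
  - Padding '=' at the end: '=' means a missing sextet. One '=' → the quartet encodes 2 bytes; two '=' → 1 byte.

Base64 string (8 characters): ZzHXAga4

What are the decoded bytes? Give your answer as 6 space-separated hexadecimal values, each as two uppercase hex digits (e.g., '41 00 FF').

Answer: 67 31 D7 02 06 B8

Derivation:
After char 0 ('Z'=25): chars_in_quartet=1 acc=0x19 bytes_emitted=0
After char 1 ('z'=51): chars_in_quartet=2 acc=0x673 bytes_emitted=0
After char 2 ('H'=7): chars_in_quartet=3 acc=0x19CC7 bytes_emitted=0
After char 3 ('X'=23): chars_in_quartet=4 acc=0x6731D7 -> emit 67 31 D7, reset; bytes_emitted=3
After char 4 ('A'=0): chars_in_quartet=1 acc=0x0 bytes_emitted=3
After char 5 ('g'=32): chars_in_quartet=2 acc=0x20 bytes_emitted=3
After char 6 ('a'=26): chars_in_quartet=3 acc=0x81A bytes_emitted=3
After char 7 ('4'=56): chars_in_quartet=4 acc=0x206B8 -> emit 02 06 B8, reset; bytes_emitted=6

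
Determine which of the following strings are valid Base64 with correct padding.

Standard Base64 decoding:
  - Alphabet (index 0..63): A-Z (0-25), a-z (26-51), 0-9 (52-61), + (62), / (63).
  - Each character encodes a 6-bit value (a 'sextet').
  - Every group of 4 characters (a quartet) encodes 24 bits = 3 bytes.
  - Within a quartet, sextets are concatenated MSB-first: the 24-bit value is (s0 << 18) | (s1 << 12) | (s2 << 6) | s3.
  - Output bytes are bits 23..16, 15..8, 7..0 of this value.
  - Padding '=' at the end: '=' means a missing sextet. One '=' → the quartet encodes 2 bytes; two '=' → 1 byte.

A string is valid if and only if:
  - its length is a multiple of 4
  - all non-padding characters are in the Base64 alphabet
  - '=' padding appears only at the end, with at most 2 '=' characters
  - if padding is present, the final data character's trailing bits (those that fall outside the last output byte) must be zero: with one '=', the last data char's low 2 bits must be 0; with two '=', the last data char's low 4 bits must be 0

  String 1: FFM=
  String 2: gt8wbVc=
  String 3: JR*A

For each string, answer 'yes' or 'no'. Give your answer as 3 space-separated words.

Answer: yes yes no

Derivation:
String 1: 'FFM=' → valid
String 2: 'gt8wbVc=' → valid
String 3: 'JR*A' → invalid (bad char(s): ['*'])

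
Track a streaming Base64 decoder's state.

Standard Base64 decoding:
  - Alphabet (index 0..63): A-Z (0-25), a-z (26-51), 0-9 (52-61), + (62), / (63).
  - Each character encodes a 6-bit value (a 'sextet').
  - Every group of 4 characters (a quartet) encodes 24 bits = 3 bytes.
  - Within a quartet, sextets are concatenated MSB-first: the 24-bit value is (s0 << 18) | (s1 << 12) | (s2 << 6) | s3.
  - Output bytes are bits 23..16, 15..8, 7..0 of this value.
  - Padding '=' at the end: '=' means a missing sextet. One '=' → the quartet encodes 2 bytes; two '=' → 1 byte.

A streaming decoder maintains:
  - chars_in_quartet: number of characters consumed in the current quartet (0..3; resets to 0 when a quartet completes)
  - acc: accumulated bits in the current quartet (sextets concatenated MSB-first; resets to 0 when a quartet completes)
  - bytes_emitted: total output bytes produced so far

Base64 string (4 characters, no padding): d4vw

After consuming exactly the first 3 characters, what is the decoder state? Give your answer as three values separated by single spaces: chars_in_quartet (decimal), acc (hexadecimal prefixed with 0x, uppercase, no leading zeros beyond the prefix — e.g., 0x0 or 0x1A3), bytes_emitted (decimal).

After char 0 ('d'=29): chars_in_quartet=1 acc=0x1D bytes_emitted=0
After char 1 ('4'=56): chars_in_quartet=2 acc=0x778 bytes_emitted=0
After char 2 ('v'=47): chars_in_quartet=3 acc=0x1DE2F bytes_emitted=0

Answer: 3 0x1DE2F 0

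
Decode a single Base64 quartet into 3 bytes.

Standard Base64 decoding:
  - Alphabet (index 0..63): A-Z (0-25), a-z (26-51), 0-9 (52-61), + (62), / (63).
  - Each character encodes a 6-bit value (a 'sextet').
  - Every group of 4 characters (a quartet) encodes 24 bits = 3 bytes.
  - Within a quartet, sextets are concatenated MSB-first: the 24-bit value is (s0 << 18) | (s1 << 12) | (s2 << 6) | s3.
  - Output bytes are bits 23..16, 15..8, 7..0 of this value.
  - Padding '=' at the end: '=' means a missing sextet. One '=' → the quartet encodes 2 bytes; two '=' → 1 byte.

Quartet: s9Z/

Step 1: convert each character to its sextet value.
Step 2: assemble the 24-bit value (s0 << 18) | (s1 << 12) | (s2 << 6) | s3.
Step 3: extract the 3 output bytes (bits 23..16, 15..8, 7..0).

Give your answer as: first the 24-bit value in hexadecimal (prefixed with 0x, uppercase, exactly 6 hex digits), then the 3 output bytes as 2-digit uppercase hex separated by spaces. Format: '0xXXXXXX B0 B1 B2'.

Answer: 0xB3D67F B3 D6 7F

Derivation:
Sextets: s=44, 9=61, Z=25, /=63
24-bit: (44<<18) | (61<<12) | (25<<6) | 63
      = 0xB00000 | 0x03D000 | 0x000640 | 0x00003F
      = 0xB3D67F
Bytes: (v>>16)&0xFF=B3, (v>>8)&0xFF=D6, v&0xFF=7F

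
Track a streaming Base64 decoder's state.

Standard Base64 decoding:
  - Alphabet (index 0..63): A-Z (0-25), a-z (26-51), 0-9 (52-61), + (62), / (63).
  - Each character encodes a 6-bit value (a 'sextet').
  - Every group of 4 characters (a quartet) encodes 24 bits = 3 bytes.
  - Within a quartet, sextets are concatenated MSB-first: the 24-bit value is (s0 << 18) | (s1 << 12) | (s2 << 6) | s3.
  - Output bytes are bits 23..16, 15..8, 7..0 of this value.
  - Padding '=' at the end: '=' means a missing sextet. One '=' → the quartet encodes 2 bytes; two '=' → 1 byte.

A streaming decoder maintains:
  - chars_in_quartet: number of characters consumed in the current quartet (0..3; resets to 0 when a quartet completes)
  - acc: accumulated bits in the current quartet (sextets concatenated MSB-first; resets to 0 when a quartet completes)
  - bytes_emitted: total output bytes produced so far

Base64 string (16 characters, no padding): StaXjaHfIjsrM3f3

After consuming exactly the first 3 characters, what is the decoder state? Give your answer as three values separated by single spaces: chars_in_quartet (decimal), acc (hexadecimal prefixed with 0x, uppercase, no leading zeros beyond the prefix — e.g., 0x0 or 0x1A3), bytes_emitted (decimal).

Answer: 3 0x12B5A 0

Derivation:
After char 0 ('S'=18): chars_in_quartet=1 acc=0x12 bytes_emitted=0
After char 1 ('t'=45): chars_in_quartet=2 acc=0x4AD bytes_emitted=0
After char 2 ('a'=26): chars_in_quartet=3 acc=0x12B5A bytes_emitted=0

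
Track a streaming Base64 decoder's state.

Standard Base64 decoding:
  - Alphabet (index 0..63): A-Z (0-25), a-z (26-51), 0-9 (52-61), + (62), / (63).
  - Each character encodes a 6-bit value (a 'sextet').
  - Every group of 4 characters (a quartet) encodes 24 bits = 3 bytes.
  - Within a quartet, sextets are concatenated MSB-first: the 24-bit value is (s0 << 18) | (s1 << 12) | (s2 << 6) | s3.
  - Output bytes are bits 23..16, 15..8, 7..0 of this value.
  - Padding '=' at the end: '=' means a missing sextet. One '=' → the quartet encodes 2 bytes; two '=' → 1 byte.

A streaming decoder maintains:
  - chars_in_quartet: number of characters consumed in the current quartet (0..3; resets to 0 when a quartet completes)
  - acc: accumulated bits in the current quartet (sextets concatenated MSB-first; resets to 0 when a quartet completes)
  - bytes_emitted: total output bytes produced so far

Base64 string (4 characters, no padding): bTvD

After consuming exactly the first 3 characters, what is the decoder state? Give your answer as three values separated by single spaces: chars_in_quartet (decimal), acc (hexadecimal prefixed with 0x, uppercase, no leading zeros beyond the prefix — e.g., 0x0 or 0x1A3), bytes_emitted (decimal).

Answer: 3 0x1B4EF 0

Derivation:
After char 0 ('b'=27): chars_in_quartet=1 acc=0x1B bytes_emitted=0
After char 1 ('T'=19): chars_in_quartet=2 acc=0x6D3 bytes_emitted=0
After char 2 ('v'=47): chars_in_quartet=3 acc=0x1B4EF bytes_emitted=0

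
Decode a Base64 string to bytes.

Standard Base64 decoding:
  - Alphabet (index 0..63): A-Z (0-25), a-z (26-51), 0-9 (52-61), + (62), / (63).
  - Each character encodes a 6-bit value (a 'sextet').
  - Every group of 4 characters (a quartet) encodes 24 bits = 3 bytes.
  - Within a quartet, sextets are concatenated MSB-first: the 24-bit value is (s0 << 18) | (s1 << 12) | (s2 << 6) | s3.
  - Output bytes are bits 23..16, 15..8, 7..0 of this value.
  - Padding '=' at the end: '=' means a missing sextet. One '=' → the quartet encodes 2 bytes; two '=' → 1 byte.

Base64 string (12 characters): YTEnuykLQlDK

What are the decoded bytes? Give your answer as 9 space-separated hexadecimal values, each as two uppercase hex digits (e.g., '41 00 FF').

After char 0 ('Y'=24): chars_in_quartet=1 acc=0x18 bytes_emitted=0
After char 1 ('T'=19): chars_in_quartet=2 acc=0x613 bytes_emitted=0
After char 2 ('E'=4): chars_in_quartet=3 acc=0x184C4 bytes_emitted=0
After char 3 ('n'=39): chars_in_quartet=4 acc=0x613127 -> emit 61 31 27, reset; bytes_emitted=3
After char 4 ('u'=46): chars_in_quartet=1 acc=0x2E bytes_emitted=3
After char 5 ('y'=50): chars_in_quartet=2 acc=0xBB2 bytes_emitted=3
After char 6 ('k'=36): chars_in_quartet=3 acc=0x2ECA4 bytes_emitted=3
After char 7 ('L'=11): chars_in_quartet=4 acc=0xBB290B -> emit BB 29 0B, reset; bytes_emitted=6
After char 8 ('Q'=16): chars_in_quartet=1 acc=0x10 bytes_emitted=6
After char 9 ('l'=37): chars_in_quartet=2 acc=0x425 bytes_emitted=6
After char 10 ('D'=3): chars_in_quartet=3 acc=0x10943 bytes_emitted=6
After char 11 ('K'=10): chars_in_quartet=4 acc=0x4250CA -> emit 42 50 CA, reset; bytes_emitted=9

Answer: 61 31 27 BB 29 0B 42 50 CA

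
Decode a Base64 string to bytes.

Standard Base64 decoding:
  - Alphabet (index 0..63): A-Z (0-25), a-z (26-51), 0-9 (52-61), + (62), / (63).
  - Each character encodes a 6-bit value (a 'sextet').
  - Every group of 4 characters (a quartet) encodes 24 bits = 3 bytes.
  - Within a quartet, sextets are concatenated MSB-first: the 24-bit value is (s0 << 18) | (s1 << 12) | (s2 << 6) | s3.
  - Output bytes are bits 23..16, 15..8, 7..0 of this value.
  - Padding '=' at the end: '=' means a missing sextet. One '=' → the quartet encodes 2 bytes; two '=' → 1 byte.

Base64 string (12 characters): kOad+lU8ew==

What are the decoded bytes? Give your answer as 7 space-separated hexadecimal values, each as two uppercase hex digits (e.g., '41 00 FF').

After char 0 ('k'=36): chars_in_quartet=1 acc=0x24 bytes_emitted=0
After char 1 ('O'=14): chars_in_quartet=2 acc=0x90E bytes_emitted=0
After char 2 ('a'=26): chars_in_quartet=3 acc=0x2439A bytes_emitted=0
After char 3 ('d'=29): chars_in_quartet=4 acc=0x90E69D -> emit 90 E6 9D, reset; bytes_emitted=3
After char 4 ('+'=62): chars_in_quartet=1 acc=0x3E bytes_emitted=3
After char 5 ('l'=37): chars_in_quartet=2 acc=0xFA5 bytes_emitted=3
After char 6 ('U'=20): chars_in_quartet=3 acc=0x3E954 bytes_emitted=3
After char 7 ('8'=60): chars_in_quartet=4 acc=0xFA553C -> emit FA 55 3C, reset; bytes_emitted=6
After char 8 ('e'=30): chars_in_quartet=1 acc=0x1E bytes_emitted=6
After char 9 ('w'=48): chars_in_quartet=2 acc=0x7B0 bytes_emitted=6
Padding '==': partial quartet acc=0x7B0 -> emit 7B; bytes_emitted=7

Answer: 90 E6 9D FA 55 3C 7B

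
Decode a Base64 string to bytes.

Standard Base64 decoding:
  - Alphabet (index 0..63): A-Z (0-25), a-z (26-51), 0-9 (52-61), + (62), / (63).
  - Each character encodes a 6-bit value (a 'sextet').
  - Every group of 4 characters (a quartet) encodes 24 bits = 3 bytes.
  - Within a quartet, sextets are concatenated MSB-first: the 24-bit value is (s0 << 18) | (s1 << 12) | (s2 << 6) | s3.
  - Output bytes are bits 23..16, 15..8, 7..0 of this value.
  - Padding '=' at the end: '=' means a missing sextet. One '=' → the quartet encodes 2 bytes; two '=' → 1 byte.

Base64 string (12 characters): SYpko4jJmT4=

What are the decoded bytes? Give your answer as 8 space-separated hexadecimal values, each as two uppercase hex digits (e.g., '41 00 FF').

After char 0 ('S'=18): chars_in_quartet=1 acc=0x12 bytes_emitted=0
After char 1 ('Y'=24): chars_in_quartet=2 acc=0x498 bytes_emitted=0
After char 2 ('p'=41): chars_in_quartet=3 acc=0x12629 bytes_emitted=0
After char 3 ('k'=36): chars_in_quartet=4 acc=0x498A64 -> emit 49 8A 64, reset; bytes_emitted=3
After char 4 ('o'=40): chars_in_quartet=1 acc=0x28 bytes_emitted=3
After char 5 ('4'=56): chars_in_quartet=2 acc=0xA38 bytes_emitted=3
After char 6 ('j'=35): chars_in_quartet=3 acc=0x28E23 bytes_emitted=3
After char 7 ('J'=9): chars_in_quartet=4 acc=0xA388C9 -> emit A3 88 C9, reset; bytes_emitted=6
After char 8 ('m'=38): chars_in_quartet=1 acc=0x26 bytes_emitted=6
After char 9 ('T'=19): chars_in_quartet=2 acc=0x993 bytes_emitted=6
After char 10 ('4'=56): chars_in_quartet=3 acc=0x264F8 bytes_emitted=6
Padding '=': partial quartet acc=0x264F8 -> emit 99 3E; bytes_emitted=8

Answer: 49 8A 64 A3 88 C9 99 3E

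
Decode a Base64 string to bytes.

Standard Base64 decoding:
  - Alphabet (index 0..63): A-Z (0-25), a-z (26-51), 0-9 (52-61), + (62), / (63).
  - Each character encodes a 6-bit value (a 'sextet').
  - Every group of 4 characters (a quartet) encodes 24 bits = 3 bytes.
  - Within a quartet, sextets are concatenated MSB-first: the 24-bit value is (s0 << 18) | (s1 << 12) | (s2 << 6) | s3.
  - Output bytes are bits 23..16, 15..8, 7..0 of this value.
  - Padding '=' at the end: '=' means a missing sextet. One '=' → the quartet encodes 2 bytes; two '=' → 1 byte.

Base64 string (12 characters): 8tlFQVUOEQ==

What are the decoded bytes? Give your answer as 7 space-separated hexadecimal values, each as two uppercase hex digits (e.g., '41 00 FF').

After char 0 ('8'=60): chars_in_quartet=1 acc=0x3C bytes_emitted=0
After char 1 ('t'=45): chars_in_quartet=2 acc=0xF2D bytes_emitted=0
After char 2 ('l'=37): chars_in_quartet=3 acc=0x3CB65 bytes_emitted=0
After char 3 ('F'=5): chars_in_quartet=4 acc=0xF2D945 -> emit F2 D9 45, reset; bytes_emitted=3
After char 4 ('Q'=16): chars_in_quartet=1 acc=0x10 bytes_emitted=3
After char 5 ('V'=21): chars_in_quartet=2 acc=0x415 bytes_emitted=3
After char 6 ('U'=20): chars_in_quartet=3 acc=0x10554 bytes_emitted=3
After char 7 ('O'=14): chars_in_quartet=4 acc=0x41550E -> emit 41 55 0E, reset; bytes_emitted=6
After char 8 ('E'=4): chars_in_quartet=1 acc=0x4 bytes_emitted=6
After char 9 ('Q'=16): chars_in_quartet=2 acc=0x110 bytes_emitted=6
Padding '==': partial quartet acc=0x110 -> emit 11; bytes_emitted=7

Answer: F2 D9 45 41 55 0E 11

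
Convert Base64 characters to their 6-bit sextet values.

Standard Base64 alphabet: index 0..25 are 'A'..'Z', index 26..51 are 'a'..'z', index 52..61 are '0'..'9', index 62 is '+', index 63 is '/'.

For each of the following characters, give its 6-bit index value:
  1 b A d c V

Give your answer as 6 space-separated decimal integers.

'1': 0..9 range, 52 + ord('1') − ord('0') = 53
'b': a..z range, 26 + ord('b') − ord('a') = 27
'A': A..Z range, ord('A') − ord('A') = 0
'd': a..z range, 26 + ord('d') − ord('a') = 29
'c': a..z range, 26 + ord('c') − ord('a') = 28
'V': A..Z range, ord('V') − ord('A') = 21

Answer: 53 27 0 29 28 21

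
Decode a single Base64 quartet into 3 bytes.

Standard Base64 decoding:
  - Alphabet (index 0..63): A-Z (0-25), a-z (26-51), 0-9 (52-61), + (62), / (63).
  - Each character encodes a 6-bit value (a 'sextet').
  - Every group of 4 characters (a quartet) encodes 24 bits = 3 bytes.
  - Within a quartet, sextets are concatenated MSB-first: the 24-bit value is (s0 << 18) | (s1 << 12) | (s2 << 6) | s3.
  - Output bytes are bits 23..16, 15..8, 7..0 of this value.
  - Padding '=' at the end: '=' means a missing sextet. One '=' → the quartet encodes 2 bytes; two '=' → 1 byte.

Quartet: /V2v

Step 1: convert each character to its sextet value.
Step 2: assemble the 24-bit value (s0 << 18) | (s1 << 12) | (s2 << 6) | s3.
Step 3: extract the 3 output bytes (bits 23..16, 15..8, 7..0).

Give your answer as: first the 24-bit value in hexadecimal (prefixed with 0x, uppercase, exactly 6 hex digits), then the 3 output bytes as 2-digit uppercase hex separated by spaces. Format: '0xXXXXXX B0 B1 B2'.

Sextets: /=63, V=21, 2=54, v=47
24-bit: (63<<18) | (21<<12) | (54<<6) | 47
      = 0xFC0000 | 0x015000 | 0x000D80 | 0x00002F
      = 0xFD5DAF
Bytes: (v>>16)&0xFF=FD, (v>>8)&0xFF=5D, v&0xFF=AF

Answer: 0xFD5DAF FD 5D AF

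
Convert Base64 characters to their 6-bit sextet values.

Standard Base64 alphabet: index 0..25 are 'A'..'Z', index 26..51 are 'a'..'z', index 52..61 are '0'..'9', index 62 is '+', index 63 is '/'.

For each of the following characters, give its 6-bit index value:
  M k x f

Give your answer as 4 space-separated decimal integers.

'M': A..Z range, ord('M') − ord('A') = 12
'k': a..z range, 26 + ord('k') − ord('a') = 36
'x': a..z range, 26 + ord('x') − ord('a') = 49
'f': a..z range, 26 + ord('f') − ord('a') = 31

Answer: 12 36 49 31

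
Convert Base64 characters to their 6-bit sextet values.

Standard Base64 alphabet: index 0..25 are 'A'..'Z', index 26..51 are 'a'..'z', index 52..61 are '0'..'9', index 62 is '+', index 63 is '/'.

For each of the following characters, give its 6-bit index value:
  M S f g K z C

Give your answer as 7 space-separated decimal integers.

'M': A..Z range, ord('M') − ord('A') = 12
'S': A..Z range, ord('S') − ord('A') = 18
'f': a..z range, 26 + ord('f') − ord('a') = 31
'g': a..z range, 26 + ord('g') − ord('a') = 32
'K': A..Z range, ord('K') − ord('A') = 10
'z': a..z range, 26 + ord('z') − ord('a') = 51
'C': A..Z range, ord('C') − ord('A') = 2

Answer: 12 18 31 32 10 51 2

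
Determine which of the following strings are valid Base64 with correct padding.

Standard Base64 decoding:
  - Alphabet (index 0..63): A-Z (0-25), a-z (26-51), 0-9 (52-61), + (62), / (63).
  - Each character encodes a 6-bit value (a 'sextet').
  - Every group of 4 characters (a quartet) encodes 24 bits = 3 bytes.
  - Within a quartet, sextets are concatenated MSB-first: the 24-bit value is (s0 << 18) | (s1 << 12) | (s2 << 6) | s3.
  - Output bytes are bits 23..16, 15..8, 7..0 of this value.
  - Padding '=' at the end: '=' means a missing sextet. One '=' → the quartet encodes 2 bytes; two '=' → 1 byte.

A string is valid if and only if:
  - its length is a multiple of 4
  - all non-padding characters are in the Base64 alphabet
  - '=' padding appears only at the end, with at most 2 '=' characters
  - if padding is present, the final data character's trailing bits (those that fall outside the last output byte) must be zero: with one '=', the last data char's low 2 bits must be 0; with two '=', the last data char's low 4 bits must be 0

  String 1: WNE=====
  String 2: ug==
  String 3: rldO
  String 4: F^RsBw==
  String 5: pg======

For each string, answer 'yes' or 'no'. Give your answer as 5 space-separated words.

Answer: no yes yes no no

Derivation:
String 1: 'WNE=====' → invalid (5 pad chars (max 2))
String 2: 'ug==' → valid
String 3: 'rldO' → valid
String 4: 'F^RsBw==' → invalid (bad char(s): ['^'])
String 5: 'pg======' → invalid (6 pad chars (max 2))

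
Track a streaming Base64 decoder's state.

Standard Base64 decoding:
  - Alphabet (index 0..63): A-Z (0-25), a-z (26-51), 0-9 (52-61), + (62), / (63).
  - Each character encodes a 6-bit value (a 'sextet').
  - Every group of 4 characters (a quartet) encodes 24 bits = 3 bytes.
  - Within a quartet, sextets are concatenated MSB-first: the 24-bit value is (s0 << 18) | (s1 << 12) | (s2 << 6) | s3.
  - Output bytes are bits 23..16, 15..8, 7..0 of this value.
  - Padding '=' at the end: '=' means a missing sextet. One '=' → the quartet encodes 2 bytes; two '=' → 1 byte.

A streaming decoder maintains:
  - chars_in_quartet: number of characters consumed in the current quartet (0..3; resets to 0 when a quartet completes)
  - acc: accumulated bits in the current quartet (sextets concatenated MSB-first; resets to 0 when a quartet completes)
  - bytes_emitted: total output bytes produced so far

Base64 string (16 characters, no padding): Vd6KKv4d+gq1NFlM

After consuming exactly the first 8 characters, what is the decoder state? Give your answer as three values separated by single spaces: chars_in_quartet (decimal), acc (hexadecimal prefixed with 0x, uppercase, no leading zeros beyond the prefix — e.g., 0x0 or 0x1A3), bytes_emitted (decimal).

Answer: 0 0x0 6

Derivation:
After char 0 ('V'=21): chars_in_quartet=1 acc=0x15 bytes_emitted=0
After char 1 ('d'=29): chars_in_quartet=2 acc=0x55D bytes_emitted=0
After char 2 ('6'=58): chars_in_quartet=3 acc=0x1577A bytes_emitted=0
After char 3 ('K'=10): chars_in_quartet=4 acc=0x55DE8A -> emit 55 DE 8A, reset; bytes_emitted=3
After char 4 ('K'=10): chars_in_quartet=1 acc=0xA bytes_emitted=3
After char 5 ('v'=47): chars_in_quartet=2 acc=0x2AF bytes_emitted=3
After char 6 ('4'=56): chars_in_quartet=3 acc=0xABF8 bytes_emitted=3
After char 7 ('d'=29): chars_in_quartet=4 acc=0x2AFE1D -> emit 2A FE 1D, reset; bytes_emitted=6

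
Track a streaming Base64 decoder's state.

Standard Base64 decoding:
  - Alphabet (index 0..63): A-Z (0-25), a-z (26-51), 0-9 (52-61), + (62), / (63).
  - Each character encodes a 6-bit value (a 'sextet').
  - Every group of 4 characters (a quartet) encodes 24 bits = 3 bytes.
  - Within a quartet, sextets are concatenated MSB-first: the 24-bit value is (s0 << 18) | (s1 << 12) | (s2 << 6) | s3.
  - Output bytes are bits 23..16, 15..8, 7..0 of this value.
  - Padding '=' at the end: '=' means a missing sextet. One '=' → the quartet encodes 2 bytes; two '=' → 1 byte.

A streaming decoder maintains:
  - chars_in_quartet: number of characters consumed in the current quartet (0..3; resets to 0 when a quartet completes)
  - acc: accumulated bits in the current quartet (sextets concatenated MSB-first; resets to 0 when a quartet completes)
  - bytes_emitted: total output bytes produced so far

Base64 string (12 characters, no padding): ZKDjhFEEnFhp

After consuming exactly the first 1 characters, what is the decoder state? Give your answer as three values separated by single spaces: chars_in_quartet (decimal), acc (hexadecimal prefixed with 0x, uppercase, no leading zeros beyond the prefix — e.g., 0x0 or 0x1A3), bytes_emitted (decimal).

Answer: 1 0x19 0

Derivation:
After char 0 ('Z'=25): chars_in_quartet=1 acc=0x19 bytes_emitted=0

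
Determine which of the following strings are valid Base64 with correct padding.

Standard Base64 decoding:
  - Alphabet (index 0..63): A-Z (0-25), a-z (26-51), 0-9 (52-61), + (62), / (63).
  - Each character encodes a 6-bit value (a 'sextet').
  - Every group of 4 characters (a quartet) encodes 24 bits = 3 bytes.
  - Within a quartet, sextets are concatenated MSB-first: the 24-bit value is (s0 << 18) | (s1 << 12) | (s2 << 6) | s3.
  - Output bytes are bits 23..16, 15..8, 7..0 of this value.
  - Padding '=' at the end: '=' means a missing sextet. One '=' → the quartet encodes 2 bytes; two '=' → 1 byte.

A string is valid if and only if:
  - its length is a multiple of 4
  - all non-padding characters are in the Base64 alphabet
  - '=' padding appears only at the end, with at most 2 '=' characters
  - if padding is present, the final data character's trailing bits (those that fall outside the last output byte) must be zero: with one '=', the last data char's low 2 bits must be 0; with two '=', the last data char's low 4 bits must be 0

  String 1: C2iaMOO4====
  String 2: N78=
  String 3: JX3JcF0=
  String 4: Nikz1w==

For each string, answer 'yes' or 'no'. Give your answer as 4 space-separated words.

Answer: no yes yes yes

Derivation:
String 1: 'C2iaMOO4====' → invalid (4 pad chars (max 2))
String 2: 'N78=' → valid
String 3: 'JX3JcF0=' → valid
String 4: 'Nikz1w==' → valid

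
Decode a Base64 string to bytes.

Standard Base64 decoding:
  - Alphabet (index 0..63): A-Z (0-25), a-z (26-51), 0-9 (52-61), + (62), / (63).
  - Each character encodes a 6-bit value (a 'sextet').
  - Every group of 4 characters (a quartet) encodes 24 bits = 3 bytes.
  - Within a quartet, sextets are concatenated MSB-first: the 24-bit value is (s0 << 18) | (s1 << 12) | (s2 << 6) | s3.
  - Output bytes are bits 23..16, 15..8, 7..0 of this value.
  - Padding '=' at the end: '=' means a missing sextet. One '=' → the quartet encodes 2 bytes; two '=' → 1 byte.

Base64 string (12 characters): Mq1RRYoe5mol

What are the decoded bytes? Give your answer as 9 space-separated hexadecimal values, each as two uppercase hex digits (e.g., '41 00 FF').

Answer: 32 AD 51 45 8A 1E E6 6A 25

Derivation:
After char 0 ('M'=12): chars_in_quartet=1 acc=0xC bytes_emitted=0
After char 1 ('q'=42): chars_in_quartet=2 acc=0x32A bytes_emitted=0
After char 2 ('1'=53): chars_in_quartet=3 acc=0xCAB5 bytes_emitted=0
After char 3 ('R'=17): chars_in_quartet=4 acc=0x32AD51 -> emit 32 AD 51, reset; bytes_emitted=3
After char 4 ('R'=17): chars_in_quartet=1 acc=0x11 bytes_emitted=3
After char 5 ('Y'=24): chars_in_quartet=2 acc=0x458 bytes_emitted=3
After char 6 ('o'=40): chars_in_quartet=3 acc=0x11628 bytes_emitted=3
After char 7 ('e'=30): chars_in_quartet=4 acc=0x458A1E -> emit 45 8A 1E, reset; bytes_emitted=6
After char 8 ('5'=57): chars_in_quartet=1 acc=0x39 bytes_emitted=6
After char 9 ('m'=38): chars_in_quartet=2 acc=0xE66 bytes_emitted=6
After char 10 ('o'=40): chars_in_quartet=3 acc=0x399A8 bytes_emitted=6
After char 11 ('l'=37): chars_in_quartet=4 acc=0xE66A25 -> emit E6 6A 25, reset; bytes_emitted=9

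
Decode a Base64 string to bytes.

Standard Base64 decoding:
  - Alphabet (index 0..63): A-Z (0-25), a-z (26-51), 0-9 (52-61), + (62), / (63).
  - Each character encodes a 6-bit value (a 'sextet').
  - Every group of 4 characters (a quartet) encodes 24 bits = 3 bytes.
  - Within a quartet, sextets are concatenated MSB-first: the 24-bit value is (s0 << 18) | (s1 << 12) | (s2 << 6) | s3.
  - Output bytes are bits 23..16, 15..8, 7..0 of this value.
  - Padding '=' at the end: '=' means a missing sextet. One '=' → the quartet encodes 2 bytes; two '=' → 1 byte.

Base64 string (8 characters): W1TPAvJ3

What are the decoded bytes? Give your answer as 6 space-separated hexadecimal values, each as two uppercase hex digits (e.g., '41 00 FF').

After char 0 ('W'=22): chars_in_quartet=1 acc=0x16 bytes_emitted=0
After char 1 ('1'=53): chars_in_quartet=2 acc=0x5B5 bytes_emitted=0
After char 2 ('T'=19): chars_in_quartet=3 acc=0x16D53 bytes_emitted=0
After char 3 ('P'=15): chars_in_quartet=4 acc=0x5B54CF -> emit 5B 54 CF, reset; bytes_emitted=3
After char 4 ('A'=0): chars_in_quartet=1 acc=0x0 bytes_emitted=3
After char 5 ('v'=47): chars_in_quartet=2 acc=0x2F bytes_emitted=3
After char 6 ('J'=9): chars_in_quartet=3 acc=0xBC9 bytes_emitted=3
After char 7 ('3'=55): chars_in_quartet=4 acc=0x2F277 -> emit 02 F2 77, reset; bytes_emitted=6

Answer: 5B 54 CF 02 F2 77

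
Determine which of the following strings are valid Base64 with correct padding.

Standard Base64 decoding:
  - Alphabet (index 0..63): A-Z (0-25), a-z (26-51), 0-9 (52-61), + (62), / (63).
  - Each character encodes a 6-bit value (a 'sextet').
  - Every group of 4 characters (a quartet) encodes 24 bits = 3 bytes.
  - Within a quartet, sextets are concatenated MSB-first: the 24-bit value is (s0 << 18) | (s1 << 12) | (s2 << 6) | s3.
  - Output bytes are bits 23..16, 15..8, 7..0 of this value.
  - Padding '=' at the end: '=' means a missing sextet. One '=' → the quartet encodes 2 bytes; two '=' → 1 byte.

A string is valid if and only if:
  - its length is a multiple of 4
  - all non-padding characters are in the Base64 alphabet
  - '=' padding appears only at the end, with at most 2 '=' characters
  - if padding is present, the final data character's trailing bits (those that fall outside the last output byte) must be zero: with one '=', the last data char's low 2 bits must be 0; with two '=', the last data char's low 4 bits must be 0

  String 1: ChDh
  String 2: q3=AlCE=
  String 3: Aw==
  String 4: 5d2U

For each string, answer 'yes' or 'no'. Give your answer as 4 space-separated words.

Answer: yes no yes yes

Derivation:
String 1: 'ChDh' → valid
String 2: 'q3=AlCE=' → invalid (bad char(s): ['=']; '=' in middle)
String 3: 'Aw==' → valid
String 4: '5d2U' → valid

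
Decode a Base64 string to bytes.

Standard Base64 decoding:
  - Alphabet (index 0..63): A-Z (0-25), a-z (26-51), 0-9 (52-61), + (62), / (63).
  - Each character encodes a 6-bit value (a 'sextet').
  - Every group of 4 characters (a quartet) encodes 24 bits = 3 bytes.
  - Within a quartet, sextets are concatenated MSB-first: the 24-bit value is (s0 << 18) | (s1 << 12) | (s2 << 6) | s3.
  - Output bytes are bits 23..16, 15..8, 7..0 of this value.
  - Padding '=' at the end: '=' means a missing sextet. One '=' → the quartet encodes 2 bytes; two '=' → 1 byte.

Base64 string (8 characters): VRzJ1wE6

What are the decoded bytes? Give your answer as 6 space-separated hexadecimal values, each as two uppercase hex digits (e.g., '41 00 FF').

Answer: 55 1C C9 D7 01 3A

Derivation:
After char 0 ('V'=21): chars_in_quartet=1 acc=0x15 bytes_emitted=0
After char 1 ('R'=17): chars_in_quartet=2 acc=0x551 bytes_emitted=0
After char 2 ('z'=51): chars_in_quartet=3 acc=0x15473 bytes_emitted=0
After char 3 ('J'=9): chars_in_quartet=4 acc=0x551CC9 -> emit 55 1C C9, reset; bytes_emitted=3
After char 4 ('1'=53): chars_in_quartet=1 acc=0x35 bytes_emitted=3
After char 5 ('w'=48): chars_in_quartet=2 acc=0xD70 bytes_emitted=3
After char 6 ('E'=4): chars_in_quartet=3 acc=0x35C04 bytes_emitted=3
After char 7 ('6'=58): chars_in_quartet=4 acc=0xD7013A -> emit D7 01 3A, reset; bytes_emitted=6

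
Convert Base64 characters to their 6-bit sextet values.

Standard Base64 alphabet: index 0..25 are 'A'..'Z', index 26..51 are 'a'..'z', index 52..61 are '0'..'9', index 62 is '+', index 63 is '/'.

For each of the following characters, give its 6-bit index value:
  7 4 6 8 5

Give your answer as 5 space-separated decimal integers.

Answer: 59 56 58 60 57

Derivation:
'7': 0..9 range, 52 + ord('7') − ord('0') = 59
'4': 0..9 range, 52 + ord('4') − ord('0') = 56
'6': 0..9 range, 52 + ord('6') − ord('0') = 58
'8': 0..9 range, 52 + ord('8') − ord('0') = 60
'5': 0..9 range, 52 + ord('5') − ord('0') = 57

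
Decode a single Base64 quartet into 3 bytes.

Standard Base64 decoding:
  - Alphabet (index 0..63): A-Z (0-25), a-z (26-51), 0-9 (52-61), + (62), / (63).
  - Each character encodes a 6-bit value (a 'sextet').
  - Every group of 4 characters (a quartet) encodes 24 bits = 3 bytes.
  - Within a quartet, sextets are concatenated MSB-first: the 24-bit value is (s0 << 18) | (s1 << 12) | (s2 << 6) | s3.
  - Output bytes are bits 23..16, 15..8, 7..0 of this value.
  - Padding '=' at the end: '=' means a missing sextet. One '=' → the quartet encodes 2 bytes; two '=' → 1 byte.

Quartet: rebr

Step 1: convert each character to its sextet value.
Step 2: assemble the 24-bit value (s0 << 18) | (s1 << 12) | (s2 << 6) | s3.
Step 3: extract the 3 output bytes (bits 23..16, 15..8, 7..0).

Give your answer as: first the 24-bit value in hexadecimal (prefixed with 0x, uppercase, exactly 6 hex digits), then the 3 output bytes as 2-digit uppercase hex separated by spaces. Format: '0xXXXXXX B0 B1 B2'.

Sextets: r=43, e=30, b=27, r=43
24-bit: (43<<18) | (30<<12) | (27<<6) | 43
      = 0xAC0000 | 0x01E000 | 0x0006C0 | 0x00002B
      = 0xADE6EB
Bytes: (v>>16)&0xFF=AD, (v>>8)&0xFF=E6, v&0xFF=EB

Answer: 0xADE6EB AD E6 EB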